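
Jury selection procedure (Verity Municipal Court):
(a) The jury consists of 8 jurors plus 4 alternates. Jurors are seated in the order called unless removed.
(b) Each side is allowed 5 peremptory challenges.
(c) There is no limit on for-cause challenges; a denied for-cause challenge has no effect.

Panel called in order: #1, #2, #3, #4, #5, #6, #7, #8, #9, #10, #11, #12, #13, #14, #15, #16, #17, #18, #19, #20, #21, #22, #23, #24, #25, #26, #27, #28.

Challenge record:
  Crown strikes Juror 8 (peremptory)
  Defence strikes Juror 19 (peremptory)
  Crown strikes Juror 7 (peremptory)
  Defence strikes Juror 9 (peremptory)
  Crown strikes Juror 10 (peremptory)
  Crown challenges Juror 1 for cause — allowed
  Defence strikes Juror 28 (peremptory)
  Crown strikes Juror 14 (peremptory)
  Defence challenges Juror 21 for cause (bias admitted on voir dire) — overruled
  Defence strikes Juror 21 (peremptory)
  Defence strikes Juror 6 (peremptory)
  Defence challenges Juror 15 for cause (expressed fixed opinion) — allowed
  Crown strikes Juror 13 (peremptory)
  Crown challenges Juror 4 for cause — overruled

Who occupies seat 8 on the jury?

Removed: #1, #6, #7, #8, #9, #10, #13, #14, #15, #19, #21, #28. (#4 stays — for-cause denied.)
Filling seats in venire order through position 8: #2, #3, #4, #5, #11, #12, #16, #17.
So seat 8 is #17.

17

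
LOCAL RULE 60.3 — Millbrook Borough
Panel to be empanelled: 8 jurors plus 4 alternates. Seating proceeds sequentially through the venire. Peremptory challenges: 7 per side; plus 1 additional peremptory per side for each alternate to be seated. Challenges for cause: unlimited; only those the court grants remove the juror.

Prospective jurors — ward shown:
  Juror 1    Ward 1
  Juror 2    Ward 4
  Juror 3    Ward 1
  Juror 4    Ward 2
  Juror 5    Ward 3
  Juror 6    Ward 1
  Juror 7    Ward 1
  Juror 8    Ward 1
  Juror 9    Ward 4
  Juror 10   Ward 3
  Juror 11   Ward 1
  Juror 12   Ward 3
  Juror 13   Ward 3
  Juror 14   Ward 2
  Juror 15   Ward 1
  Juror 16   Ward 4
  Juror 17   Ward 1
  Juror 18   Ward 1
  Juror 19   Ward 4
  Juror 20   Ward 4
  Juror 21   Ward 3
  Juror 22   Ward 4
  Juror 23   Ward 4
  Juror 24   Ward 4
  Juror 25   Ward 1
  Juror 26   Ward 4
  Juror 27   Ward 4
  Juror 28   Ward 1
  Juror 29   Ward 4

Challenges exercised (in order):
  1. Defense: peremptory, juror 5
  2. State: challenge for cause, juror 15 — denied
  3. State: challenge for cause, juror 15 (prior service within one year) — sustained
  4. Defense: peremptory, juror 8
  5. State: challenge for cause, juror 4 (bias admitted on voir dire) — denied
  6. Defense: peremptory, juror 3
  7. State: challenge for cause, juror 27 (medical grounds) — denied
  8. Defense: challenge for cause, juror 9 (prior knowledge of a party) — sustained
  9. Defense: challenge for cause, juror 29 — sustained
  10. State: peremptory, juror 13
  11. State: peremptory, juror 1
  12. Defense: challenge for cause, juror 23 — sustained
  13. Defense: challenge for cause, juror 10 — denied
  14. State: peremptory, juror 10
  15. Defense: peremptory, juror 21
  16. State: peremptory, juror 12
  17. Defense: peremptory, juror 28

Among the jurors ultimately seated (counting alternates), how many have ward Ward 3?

Removed: #1, #3, #5, #8, #9, #10, #12, #13, #15, #21, #23, #28, #29.
Seated (12 incl. alternates): #2, #4, #6, #7, #11, #14, #16, #17, #18, #19, #20, #22.
None of those are in Ward 3 → 0.

0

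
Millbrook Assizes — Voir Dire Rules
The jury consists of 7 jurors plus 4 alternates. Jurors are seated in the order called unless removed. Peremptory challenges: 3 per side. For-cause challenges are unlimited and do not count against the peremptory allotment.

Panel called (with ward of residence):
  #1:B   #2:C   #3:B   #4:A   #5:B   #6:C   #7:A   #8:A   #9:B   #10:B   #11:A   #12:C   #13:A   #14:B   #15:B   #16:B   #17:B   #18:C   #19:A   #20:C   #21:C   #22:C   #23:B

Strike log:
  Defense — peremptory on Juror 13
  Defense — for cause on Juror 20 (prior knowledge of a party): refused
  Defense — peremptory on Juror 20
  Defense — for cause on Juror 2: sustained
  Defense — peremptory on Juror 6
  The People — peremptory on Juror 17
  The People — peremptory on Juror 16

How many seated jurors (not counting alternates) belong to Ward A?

Removed: #2, #6, #13, #16, #17, #20.
Seated jurors 1–7: #1, #3, #4, #5, #7, #8, #9 (alternates #10, #11, #12, #14 not counted).
Of those, in Ward A: #4, #7, #8 → 3.

3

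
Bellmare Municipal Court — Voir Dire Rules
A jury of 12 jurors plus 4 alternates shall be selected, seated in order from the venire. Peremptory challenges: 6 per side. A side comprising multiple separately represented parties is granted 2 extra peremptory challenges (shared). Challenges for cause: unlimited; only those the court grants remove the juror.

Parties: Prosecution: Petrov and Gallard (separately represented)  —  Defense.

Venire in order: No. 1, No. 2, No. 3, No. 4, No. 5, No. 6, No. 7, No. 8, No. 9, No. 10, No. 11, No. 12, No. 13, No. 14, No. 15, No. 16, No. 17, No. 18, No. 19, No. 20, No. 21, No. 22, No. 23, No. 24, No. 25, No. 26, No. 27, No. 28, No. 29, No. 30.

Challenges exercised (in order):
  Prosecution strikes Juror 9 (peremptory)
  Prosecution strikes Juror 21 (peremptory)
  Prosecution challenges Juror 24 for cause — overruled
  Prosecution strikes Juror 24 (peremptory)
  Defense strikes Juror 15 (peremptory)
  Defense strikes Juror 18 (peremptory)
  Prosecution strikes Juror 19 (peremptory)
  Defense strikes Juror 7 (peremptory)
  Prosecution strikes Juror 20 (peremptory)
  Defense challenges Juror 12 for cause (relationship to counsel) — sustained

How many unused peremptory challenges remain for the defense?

3

Defense allotment: 6.
Defense peremptories used: #15, #18, #7 — 3 (the for-cause on #12 doesn't count).
Remaining: 6 − 3 = 3.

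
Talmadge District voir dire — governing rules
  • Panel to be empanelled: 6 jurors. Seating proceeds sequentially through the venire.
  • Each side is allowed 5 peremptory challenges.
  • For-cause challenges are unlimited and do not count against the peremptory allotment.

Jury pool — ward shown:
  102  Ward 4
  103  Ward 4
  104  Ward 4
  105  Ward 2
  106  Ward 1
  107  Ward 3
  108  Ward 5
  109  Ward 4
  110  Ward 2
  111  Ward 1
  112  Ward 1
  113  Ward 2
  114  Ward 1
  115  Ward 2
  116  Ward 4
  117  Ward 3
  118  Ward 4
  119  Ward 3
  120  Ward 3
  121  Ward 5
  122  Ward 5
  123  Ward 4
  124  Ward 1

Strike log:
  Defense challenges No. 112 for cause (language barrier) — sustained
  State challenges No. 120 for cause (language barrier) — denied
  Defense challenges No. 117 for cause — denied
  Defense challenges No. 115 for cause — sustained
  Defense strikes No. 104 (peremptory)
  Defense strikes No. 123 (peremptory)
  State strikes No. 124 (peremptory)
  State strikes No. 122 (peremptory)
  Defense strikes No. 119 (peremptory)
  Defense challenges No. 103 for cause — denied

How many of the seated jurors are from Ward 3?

Removed: #104, #112, #115, #119, #122, #123, #124.
Seated jurors 1–6: #102, #103, #105, #106, #107, #108.
Of those, in Ward 3: #107 → 1.

1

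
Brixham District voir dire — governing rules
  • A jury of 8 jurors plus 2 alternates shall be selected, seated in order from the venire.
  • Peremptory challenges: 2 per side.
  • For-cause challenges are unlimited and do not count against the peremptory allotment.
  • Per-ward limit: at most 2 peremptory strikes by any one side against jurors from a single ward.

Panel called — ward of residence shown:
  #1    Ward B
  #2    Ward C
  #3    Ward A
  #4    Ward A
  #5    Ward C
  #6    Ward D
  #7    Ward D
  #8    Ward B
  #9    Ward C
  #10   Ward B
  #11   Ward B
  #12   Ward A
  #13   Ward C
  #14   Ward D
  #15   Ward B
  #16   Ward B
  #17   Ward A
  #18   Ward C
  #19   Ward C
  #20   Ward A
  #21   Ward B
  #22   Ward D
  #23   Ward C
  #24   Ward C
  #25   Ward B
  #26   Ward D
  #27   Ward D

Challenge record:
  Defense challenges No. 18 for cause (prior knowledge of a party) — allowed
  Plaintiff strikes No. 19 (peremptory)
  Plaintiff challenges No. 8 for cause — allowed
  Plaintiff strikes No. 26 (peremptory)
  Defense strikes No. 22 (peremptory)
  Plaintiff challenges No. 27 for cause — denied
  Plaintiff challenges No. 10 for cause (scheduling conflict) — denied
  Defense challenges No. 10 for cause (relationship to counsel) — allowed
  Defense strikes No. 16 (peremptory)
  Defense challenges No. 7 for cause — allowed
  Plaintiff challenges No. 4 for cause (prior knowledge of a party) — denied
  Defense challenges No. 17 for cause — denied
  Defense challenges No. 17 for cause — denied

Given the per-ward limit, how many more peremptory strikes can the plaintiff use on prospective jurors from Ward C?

Plaintiff peremptories so far: #19, #26 — 2 of 2 used, 0 left overall.
Against Ward C: #19 — 1 used; per-ward cap 2 leaves 1.
Binding limit: min(0, 1) = 0.

0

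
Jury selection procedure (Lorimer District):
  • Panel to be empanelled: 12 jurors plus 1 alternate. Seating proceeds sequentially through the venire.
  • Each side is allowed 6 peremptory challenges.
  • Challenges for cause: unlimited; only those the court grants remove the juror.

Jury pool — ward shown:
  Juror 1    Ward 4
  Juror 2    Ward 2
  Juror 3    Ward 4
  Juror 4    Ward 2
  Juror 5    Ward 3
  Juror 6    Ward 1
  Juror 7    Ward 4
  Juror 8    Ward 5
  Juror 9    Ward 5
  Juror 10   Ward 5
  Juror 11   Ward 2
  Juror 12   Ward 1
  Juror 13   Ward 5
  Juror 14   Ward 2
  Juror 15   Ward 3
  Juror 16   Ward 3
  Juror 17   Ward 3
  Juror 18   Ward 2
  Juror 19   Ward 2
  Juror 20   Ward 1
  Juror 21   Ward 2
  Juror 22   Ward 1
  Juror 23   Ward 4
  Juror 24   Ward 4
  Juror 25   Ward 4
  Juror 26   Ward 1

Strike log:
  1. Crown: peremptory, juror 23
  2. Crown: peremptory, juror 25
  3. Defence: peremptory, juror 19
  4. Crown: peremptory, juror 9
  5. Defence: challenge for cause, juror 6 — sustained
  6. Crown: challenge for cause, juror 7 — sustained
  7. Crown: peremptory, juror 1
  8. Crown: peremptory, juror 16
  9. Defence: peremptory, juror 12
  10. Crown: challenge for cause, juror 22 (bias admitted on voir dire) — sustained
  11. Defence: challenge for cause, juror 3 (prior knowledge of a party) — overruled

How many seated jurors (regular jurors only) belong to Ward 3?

3

Removed: #1, #6, #7, #9, #12, #16, #19, #22, #23, #25.
Seated jurors 1–12: #2, #3, #4, #5, #8, #10, #11, #13, #14, #15, #17, #18 (alternates #20 not counted).
Of those, in Ward 3: #5, #15, #17 → 3.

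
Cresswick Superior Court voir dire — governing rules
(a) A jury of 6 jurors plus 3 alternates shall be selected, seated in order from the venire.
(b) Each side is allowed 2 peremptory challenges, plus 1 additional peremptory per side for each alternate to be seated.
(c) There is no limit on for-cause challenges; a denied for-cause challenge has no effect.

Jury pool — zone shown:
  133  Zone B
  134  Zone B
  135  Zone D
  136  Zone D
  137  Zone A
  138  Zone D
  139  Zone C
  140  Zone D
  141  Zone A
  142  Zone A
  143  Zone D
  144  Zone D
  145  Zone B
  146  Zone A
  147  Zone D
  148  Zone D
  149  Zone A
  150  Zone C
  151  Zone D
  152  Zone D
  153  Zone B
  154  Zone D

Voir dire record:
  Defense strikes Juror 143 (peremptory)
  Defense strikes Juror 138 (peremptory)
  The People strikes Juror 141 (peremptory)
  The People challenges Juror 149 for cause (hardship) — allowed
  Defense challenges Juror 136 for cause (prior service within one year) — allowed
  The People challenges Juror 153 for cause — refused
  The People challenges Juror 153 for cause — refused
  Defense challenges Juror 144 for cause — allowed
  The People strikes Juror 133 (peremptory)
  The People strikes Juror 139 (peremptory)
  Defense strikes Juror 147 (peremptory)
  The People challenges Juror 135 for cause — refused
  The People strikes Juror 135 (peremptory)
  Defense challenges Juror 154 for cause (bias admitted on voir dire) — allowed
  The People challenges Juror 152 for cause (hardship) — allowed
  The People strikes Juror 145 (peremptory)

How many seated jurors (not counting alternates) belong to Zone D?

Removed: #133, #135, #136, #138, #139, #141, #143, #144, #145, #147, #149, #152, #154.
Seated jurors 1–6: #134, #137, #140, #142, #146, #148 (alternates #150, #151, #153 not counted).
Of those, in Zone D: #140, #148 → 2.

2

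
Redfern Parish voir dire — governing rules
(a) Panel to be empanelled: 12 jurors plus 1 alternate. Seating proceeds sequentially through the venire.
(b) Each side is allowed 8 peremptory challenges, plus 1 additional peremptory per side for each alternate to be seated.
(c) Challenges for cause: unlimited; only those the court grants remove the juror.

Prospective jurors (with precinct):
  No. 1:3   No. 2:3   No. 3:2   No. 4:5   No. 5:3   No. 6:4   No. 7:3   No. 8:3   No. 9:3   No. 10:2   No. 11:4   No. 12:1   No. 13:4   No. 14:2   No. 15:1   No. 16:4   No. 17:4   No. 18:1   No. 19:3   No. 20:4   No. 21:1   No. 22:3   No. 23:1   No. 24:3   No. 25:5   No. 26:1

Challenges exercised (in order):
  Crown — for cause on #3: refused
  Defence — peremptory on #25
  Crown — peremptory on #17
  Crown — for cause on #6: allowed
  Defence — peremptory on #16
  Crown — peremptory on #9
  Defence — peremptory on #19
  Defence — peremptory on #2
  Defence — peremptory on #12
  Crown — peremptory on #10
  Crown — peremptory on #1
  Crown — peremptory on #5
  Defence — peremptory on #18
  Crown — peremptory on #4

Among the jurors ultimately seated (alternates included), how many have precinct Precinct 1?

4

Removed: #1, #2, #4, #5, #6, #9, #10, #12, #16, #17, #18, #19, #25.
Seated (13 incl. alternates): #3, #7, #8, #11, #13, #14, #15, #20, #21, #22, #23, #24, #26.
Of those, in Precinct 1: #15, #21, #23, #26 → 4.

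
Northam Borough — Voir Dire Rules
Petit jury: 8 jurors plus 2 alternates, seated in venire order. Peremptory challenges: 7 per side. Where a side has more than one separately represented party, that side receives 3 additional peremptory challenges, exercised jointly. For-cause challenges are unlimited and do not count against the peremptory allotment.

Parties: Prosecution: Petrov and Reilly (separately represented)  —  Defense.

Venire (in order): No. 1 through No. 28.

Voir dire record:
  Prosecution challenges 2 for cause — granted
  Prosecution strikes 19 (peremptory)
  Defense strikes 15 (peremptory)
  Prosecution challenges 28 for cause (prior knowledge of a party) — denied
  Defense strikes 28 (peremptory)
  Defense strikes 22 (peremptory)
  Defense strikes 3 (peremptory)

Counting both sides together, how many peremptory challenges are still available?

Prosecution allotment: 7 base + 3 multi-party = 10. Defense allotment: 7.
Prosecution peremptories used: #19 — 1 (for-cause on #2, #28 don't count).
Defense peremptories used: #15, #28, #22, #3 — 4.
Remaining: (10 − 1) + (7 − 4) = 12.

12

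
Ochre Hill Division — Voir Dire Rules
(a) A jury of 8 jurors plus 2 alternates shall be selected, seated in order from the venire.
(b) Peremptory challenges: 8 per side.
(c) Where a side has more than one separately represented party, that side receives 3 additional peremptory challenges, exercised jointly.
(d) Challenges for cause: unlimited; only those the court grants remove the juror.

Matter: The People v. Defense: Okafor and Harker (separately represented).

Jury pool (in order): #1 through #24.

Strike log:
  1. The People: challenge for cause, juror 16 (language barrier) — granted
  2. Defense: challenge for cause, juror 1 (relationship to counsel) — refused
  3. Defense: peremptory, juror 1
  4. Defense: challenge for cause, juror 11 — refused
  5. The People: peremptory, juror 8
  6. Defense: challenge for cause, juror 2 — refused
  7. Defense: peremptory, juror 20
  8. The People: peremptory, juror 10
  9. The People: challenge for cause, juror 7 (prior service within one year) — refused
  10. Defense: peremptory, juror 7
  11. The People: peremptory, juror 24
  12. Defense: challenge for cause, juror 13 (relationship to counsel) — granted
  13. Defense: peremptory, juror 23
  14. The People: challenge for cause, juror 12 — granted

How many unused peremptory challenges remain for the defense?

7

Defense allotment: 8 base + 3 multi-party = 11.
Defense peremptories used: #1, #20, #7, #23 — 4 (for-cause on #1, #11, #2, #13 don't count).
Remaining: 11 − 4 = 7.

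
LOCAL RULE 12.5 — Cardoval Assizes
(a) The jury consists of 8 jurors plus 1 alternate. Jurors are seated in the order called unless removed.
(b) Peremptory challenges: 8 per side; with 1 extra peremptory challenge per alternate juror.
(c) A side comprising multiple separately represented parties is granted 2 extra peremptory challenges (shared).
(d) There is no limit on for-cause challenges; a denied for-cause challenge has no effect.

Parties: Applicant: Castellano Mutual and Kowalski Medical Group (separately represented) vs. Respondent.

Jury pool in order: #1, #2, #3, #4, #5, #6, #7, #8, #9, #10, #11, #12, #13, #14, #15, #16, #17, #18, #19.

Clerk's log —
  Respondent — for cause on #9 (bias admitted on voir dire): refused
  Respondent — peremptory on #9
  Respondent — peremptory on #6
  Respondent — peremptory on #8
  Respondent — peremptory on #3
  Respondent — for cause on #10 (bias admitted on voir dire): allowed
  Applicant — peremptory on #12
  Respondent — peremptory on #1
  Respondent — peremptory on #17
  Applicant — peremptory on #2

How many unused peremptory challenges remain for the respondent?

Respondent allotment: 8 base + 1 × 1 alternate = 9.
Respondent peremptories used: #9, #6, #8, #3, #1, #17 — 6 (for-cause on #9, #10 don't count).
Remaining: 9 − 6 = 3.

3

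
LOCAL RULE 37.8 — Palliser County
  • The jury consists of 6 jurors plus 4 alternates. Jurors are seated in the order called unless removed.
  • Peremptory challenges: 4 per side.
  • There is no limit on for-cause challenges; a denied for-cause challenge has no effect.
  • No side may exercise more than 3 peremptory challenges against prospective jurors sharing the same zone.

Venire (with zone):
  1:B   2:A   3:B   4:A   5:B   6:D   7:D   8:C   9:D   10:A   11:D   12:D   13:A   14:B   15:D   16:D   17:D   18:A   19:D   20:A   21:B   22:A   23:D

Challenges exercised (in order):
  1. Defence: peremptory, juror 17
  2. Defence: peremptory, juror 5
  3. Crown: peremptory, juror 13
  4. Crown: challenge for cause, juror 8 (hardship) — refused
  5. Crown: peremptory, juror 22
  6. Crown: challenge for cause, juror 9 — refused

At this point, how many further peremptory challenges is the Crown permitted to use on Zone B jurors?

2

Crown peremptories so far: #13, #22 — 2 of 4 used, 2 left overall.
Against Zone B: none yet — per-zone cap 3 leaves 3.
Binding limit: min(2, 3) = 2.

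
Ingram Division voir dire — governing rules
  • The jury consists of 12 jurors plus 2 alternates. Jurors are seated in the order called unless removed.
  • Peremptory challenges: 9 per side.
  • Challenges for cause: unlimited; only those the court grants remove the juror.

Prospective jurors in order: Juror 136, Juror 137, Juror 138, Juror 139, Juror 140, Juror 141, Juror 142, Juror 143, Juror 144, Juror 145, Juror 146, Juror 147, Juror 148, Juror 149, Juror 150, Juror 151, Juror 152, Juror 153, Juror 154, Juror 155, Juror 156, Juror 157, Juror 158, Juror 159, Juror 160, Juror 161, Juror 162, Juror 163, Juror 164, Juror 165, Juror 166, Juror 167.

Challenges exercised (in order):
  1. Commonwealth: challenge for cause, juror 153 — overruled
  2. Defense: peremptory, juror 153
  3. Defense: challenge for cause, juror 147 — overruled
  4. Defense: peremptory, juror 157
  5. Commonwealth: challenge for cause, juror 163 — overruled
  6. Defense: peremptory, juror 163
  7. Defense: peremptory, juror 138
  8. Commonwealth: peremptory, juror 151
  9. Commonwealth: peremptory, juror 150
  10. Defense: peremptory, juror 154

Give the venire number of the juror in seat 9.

Removed: #138, #150, #151, #153, #154, #157, #163. (#147 stays — for-cause denied.)
Seating in order: seats 1–12 → #136, #137, #139, #140, #141, #142, #143, #144, #145, #146, #147, #148; alternates → #149, #152.
So seat 9 is #145.

145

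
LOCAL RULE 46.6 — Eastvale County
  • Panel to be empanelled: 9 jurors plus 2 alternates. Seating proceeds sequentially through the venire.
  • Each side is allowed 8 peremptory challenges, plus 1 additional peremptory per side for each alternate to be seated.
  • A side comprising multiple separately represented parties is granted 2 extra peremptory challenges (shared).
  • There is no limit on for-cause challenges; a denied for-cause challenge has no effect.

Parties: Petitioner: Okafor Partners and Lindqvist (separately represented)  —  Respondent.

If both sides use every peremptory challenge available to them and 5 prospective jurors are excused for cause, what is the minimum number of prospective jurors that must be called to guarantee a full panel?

Seats to fill: 9 + 2 alternates = 11.
Peremptories — Petitioner: 8 + 1×2 + 2 = 12; Respondent: 8 + 1×2 = 10; total 22.
For-cause removals: 5.
Minimum venire: 11 + 22 + 5 = 38.

38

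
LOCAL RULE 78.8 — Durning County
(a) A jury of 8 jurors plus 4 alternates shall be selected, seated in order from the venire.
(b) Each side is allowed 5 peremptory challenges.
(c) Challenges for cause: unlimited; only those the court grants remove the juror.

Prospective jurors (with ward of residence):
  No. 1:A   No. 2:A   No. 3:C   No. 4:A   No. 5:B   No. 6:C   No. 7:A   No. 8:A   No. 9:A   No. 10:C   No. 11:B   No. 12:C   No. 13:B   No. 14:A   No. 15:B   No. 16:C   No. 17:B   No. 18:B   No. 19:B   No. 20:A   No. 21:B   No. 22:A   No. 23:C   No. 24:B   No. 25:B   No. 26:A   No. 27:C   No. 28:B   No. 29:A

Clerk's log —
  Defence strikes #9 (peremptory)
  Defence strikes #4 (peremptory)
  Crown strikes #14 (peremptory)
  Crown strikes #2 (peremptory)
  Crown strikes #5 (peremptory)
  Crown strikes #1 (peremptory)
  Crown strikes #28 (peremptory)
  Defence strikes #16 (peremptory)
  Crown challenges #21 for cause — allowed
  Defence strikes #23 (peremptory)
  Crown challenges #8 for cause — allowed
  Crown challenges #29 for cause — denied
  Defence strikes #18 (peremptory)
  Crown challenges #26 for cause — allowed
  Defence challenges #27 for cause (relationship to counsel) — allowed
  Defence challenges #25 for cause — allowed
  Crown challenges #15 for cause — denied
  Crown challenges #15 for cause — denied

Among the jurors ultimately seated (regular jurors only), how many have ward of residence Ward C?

4

Removed: #1, #2, #4, #5, #8, #9, #14, #16, #18, #21, #23, #25, #26, #27, #28.
Seated jurors 1–8: #3, #6, #7, #10, #11, #12, #13, #15 (alternates #17, #19, #20, #22 not counted).
Of those, in Ward C: #3, #6, #10, #12 → 4.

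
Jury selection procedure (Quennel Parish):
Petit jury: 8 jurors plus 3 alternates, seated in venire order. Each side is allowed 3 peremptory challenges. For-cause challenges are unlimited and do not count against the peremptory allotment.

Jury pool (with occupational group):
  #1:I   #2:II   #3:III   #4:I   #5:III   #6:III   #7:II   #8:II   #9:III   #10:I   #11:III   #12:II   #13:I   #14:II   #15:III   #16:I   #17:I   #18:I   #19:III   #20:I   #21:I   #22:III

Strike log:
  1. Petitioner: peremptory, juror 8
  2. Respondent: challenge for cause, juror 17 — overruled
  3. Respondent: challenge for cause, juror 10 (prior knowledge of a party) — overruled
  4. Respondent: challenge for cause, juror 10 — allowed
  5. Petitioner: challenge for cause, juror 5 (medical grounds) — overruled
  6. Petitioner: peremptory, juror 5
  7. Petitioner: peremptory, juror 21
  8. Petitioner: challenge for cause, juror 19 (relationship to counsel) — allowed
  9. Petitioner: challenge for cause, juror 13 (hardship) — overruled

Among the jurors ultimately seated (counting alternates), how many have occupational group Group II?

4

Removed: #5, #8, #10, #19, #21.
Seated (11 incl. alternates): #1, #2, #3, #4, #6, #7, #9, #11, #12, #13, #14.
Of those, in Group II: #2, #7, #12, #14 → 4.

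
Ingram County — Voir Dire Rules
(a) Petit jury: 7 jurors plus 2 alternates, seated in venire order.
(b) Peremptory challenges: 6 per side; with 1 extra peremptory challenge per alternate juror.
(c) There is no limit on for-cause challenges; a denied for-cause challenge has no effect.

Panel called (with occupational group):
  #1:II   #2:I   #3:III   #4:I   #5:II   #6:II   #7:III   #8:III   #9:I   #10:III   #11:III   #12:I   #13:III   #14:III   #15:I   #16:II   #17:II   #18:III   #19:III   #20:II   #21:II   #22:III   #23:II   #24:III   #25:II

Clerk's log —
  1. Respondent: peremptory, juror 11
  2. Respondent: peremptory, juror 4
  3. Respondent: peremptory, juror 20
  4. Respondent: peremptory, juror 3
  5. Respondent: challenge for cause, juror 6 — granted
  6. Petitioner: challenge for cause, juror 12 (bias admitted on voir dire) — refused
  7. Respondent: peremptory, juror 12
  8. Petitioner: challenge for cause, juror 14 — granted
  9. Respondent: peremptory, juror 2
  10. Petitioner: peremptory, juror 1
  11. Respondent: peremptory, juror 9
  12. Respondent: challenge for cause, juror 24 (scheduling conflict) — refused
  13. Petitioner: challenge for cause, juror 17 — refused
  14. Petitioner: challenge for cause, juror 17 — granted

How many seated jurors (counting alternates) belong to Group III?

Removed: #1, #2, #3, #4, #6, #9, #11, #12, #14, #17, #20.
Seated (9 incl. alternates): #5, #7, #8, #10, #13, #15, #16, #18, #19.
Of those, in Group III: #7, #8, #10, #13, #18, #19 → 6.

6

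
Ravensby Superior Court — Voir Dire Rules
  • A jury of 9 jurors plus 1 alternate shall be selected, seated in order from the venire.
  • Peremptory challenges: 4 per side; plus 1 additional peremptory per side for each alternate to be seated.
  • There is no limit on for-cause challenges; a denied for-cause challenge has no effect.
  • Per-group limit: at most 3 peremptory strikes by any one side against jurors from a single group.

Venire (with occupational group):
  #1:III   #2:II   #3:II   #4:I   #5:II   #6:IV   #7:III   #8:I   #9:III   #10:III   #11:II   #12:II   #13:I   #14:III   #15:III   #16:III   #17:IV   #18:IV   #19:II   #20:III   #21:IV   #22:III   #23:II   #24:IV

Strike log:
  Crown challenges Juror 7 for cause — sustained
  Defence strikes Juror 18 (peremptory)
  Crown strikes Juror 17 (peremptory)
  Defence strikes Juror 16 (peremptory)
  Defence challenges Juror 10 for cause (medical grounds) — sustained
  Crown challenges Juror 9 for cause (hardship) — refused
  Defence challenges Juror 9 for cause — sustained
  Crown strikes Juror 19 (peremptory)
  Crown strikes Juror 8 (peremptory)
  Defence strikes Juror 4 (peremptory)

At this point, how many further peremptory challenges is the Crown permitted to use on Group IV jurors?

2

Crown peremptories so far: #17, #19, #8 — 3 of 5 used, 2 left overall.
Against Group IV: #17 — 1 used; per-group cap 3 leaves 2.
Binding limit: min(2, 2) = 2.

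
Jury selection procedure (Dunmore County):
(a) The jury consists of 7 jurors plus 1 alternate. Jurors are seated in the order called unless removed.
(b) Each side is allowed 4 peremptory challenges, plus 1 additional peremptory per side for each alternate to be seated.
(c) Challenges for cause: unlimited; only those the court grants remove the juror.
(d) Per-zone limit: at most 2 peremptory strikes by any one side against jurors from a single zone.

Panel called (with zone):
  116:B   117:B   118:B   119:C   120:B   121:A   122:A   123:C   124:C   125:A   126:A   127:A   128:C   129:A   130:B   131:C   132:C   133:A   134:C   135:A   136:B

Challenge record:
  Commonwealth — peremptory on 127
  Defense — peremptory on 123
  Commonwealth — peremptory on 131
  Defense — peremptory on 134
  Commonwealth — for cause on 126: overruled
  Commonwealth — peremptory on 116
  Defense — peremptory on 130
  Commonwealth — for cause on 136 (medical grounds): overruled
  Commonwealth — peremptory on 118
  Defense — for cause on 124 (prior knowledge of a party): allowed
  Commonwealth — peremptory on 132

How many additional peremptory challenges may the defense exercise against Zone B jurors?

Defense peremptories so far: #123, #134, #130 — 3 of 5 used, 2 left overall.
Against Zone B: #130 — 1 used; per-zone cap 2 leaves 1.
Binding limit: min(2, 1) = 1.

1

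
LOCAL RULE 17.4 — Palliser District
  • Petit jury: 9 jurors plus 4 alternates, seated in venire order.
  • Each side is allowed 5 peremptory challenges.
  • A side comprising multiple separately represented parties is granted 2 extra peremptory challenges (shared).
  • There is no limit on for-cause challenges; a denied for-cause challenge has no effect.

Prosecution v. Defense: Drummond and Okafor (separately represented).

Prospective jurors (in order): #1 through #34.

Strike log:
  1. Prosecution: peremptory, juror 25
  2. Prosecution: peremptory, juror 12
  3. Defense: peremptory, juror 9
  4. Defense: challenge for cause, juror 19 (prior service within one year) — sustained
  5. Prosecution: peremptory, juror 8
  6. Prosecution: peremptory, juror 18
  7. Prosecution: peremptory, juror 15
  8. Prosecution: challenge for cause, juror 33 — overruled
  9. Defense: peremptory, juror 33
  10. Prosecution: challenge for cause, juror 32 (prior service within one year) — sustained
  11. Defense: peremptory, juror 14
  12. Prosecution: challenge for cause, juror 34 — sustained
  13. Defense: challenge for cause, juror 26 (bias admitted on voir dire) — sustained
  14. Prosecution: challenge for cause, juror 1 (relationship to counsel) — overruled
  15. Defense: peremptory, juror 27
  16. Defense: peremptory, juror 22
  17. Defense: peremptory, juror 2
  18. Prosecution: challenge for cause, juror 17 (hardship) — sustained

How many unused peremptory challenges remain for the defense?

Defense allotment: 5 base + 2 multi-party = 7.
Defense peremptories used: #9, #33, #14, #27, #22, #2 — 6 (for-cause on #19, #26 don't count).
Remaining: 7 − 6 = 1.

1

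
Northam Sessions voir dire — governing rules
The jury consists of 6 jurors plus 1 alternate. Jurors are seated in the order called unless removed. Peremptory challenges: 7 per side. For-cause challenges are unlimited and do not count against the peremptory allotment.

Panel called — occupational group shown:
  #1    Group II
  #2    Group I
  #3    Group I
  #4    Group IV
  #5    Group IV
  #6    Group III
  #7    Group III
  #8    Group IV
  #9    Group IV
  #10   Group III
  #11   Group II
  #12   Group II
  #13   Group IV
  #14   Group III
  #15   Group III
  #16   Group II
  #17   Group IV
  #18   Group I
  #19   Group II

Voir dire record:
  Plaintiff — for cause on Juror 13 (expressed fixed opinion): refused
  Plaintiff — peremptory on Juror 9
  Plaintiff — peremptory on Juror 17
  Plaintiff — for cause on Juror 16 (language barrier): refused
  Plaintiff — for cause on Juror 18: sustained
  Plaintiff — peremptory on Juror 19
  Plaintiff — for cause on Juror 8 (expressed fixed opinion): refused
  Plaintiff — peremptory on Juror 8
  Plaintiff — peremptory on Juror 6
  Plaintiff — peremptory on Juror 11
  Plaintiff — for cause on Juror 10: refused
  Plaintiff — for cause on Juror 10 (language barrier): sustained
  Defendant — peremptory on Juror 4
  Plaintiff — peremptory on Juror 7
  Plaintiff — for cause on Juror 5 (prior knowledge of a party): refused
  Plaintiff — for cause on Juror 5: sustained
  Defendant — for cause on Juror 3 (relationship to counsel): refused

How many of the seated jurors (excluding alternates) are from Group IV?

1

Removed: #4, #5, #6, #7, #8, #9, #10, #11, #17, #18, #19.
Seated jurors 1–6: #1, #2, #3, #12, #13, #14 (alternates #15 not counted).
Of those, in Group IV: #13 → 1.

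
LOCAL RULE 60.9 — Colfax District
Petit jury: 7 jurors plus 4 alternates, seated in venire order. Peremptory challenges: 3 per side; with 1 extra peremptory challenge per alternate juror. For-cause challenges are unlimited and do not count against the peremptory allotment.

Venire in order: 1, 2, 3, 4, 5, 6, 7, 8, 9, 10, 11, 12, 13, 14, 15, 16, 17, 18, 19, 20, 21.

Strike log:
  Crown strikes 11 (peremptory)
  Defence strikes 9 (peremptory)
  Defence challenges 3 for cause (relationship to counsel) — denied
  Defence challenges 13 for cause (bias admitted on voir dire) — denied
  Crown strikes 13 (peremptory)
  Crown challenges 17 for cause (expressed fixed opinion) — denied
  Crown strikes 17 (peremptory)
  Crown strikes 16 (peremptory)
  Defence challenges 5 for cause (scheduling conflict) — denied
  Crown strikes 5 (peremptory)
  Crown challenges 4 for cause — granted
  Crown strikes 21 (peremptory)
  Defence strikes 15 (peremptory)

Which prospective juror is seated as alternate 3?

18

Removed: #4, #5, #9, #11, #13, #15, #16, #17, #21. (#3 stays — for-cause denied.)
Filling seats in venire order through position 10: #1, #2, #3, #6, #7, #8, #10, #12, #14, #18.
So alternate 3 is #18.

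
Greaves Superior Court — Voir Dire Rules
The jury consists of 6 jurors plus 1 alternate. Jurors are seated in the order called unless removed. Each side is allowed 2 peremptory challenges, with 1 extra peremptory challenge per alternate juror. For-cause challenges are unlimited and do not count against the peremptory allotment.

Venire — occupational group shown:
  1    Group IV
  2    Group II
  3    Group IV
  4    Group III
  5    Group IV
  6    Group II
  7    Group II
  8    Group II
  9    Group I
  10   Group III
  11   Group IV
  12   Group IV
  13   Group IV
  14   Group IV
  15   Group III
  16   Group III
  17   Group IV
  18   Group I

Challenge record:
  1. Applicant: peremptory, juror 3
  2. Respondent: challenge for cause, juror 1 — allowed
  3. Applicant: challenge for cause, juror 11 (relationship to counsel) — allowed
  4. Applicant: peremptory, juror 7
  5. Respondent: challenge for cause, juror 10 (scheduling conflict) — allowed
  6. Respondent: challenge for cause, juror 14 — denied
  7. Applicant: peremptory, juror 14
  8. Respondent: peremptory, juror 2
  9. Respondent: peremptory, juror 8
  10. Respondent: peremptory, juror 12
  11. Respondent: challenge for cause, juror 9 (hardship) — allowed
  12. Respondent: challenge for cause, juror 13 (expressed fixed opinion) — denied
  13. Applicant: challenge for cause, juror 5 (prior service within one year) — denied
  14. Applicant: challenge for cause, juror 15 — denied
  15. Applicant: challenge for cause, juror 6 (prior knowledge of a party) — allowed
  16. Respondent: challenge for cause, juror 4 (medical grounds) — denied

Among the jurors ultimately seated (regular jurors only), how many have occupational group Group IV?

3

Removed: #1, #2, #3, #6, #7, #8, #9, #10, #11, #12, #14.
Seated jurors 1–6: #4, #5, #13, #15, #16, #17 (alternates #18 not counted).
Of those, in Group IV: #5, #13, #17 → 3.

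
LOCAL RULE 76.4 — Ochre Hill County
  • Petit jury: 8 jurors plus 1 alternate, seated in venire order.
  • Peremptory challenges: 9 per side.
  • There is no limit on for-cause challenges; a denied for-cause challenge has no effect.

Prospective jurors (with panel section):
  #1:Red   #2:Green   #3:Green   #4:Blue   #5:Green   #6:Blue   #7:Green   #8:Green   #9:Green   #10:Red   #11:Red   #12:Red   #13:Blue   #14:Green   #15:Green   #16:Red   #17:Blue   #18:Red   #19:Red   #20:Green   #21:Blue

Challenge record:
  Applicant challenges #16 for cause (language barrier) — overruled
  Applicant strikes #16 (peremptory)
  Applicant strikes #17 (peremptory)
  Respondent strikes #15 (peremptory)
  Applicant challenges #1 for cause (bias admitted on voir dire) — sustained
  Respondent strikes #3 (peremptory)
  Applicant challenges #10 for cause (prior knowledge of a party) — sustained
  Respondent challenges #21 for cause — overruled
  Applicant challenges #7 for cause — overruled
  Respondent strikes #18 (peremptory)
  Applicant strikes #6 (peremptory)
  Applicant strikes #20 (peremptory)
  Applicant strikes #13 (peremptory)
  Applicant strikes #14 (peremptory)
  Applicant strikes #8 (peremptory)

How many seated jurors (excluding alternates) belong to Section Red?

Removed: #1, #3, #6, #8, #10, #13, #14, #15, #16, #17, #18, #20.
Seated jurors 1–8: #2, #4, #5, #7, #9, #11, #12, #19 (alternates #21 not counted).
Of those, in Section Red: #11, #12, #19 → 3.

3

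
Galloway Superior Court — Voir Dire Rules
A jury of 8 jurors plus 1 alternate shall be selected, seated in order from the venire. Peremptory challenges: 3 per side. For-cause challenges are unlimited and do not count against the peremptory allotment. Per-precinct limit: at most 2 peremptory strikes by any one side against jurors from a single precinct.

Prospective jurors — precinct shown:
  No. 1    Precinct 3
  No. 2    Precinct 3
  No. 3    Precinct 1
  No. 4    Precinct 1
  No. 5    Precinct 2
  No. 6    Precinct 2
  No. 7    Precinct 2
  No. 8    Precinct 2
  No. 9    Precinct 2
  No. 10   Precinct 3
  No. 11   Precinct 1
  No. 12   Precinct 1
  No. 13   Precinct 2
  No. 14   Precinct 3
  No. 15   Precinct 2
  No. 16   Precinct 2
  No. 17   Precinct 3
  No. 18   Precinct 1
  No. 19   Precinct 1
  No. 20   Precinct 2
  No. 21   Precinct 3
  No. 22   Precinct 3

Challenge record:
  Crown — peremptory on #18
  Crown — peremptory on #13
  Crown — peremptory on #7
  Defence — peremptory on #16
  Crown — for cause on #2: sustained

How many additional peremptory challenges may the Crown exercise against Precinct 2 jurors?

Crown peremptories so far: #18, #13, #7 — 3 of 3 used, 0 left overall.
Against Precinct 2: #13, #7 — 2 used; per-precinct cap 2 leaves 0.
Binding limit: min(0, 0) = 0.

0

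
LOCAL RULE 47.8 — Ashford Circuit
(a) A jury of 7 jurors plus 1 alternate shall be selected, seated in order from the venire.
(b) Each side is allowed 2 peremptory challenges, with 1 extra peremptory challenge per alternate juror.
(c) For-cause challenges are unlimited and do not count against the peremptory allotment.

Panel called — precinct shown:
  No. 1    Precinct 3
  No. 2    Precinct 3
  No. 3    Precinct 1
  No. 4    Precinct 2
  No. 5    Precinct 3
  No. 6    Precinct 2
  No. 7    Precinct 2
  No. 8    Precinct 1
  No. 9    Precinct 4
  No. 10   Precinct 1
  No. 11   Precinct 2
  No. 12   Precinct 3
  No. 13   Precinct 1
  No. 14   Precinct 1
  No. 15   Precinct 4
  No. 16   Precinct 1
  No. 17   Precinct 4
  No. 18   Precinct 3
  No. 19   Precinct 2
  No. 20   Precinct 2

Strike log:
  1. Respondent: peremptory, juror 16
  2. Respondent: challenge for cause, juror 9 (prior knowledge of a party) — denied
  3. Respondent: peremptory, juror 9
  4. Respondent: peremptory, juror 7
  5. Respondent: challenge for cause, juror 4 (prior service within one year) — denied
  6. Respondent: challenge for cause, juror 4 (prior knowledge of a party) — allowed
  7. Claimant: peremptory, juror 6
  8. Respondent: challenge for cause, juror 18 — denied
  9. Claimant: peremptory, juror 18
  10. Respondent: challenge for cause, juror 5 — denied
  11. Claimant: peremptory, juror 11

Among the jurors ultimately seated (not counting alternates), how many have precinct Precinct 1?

Removed: #4, #6, #7, #9, #11, #16, #18.
Seated jurors 1–7: #1, #2, #3, #5, #8, #10, #12 (alternates #13 not counted).
Of those, in Precinct 1: #3, #8, #10 → 3.

3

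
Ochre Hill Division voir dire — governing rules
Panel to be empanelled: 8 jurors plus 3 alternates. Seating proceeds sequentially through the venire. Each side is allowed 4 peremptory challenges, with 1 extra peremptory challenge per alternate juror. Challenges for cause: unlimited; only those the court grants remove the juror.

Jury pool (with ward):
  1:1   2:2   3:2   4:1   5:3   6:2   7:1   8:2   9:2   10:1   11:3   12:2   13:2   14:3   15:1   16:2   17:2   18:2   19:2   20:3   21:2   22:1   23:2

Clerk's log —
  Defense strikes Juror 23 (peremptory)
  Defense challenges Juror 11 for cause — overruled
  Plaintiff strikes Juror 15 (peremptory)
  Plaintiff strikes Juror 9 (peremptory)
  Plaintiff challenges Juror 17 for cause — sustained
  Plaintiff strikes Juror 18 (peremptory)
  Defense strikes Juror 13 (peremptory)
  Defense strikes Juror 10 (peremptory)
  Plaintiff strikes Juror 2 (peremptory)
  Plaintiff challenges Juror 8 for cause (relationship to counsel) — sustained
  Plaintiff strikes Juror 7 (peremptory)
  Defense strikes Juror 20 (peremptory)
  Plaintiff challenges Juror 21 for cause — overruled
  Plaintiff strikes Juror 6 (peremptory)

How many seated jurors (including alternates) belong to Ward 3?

3

Removed: #2, #6, #7, #8, #9, #10, #13, #15, #17, #18, #20, #23.
Seated (11 incl. alternates): #1, #3, #4, #5, #11, #12, #14, #16, #19, #21, #22.
Of those, in Ward 3: #5, #11, #14 → 3.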